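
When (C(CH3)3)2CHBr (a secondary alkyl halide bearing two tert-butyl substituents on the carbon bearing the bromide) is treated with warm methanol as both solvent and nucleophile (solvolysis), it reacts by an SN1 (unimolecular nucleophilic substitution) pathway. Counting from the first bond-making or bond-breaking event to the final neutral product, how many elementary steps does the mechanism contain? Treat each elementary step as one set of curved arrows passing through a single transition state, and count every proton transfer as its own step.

4

Step 1: The C–Br bond breaks with both electrons going to the bromide; Br⁻ leaves and a secondary carbocation remains.
Step 2: A methyl group with its bonding pair migrates from the adjacent tert-butyl carbon to the cationic centre — a 1,2-methyl shift — upgrading the secondary cation to a tertiary one.
Step 3: CH3OH donates an oxygen lone pair into the empty p orbital of the cation, giving a protonated ether (an oxonium ion).
Step 4: Deprotonation of the oxonium oxygen by solvent methanol yields the neutral ether.
Total: 4 elementary steps.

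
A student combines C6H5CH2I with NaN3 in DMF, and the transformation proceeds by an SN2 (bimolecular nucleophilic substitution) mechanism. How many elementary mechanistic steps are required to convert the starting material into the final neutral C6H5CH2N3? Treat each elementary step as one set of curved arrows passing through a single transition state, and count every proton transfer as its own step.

Step 1: N3⁻ attacks the back face of the α-carbon while I⁻ departs with the C–I bonding pair — a single concerted displacement through a pentacoordinate transition state.
Total: 1 elementary step.

1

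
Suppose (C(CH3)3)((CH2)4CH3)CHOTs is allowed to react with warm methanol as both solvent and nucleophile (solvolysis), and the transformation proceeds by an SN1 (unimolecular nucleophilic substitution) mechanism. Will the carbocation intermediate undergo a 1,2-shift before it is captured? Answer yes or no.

The first-formed carbocation is secondary.
The adjacent tert-butyl carbon has no hydrogen but bears methyl groups; migration of one methyl with its bonding pair (a 1,2-methyl shift) places the charge on a tertiary centre.
Tertiary is more stable than secondary, so the shift occurs.

yes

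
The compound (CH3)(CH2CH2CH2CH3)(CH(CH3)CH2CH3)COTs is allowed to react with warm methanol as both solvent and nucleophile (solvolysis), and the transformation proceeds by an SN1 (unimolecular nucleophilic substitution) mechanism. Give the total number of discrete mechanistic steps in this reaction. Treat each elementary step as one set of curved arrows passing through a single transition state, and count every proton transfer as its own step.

Step 1: Ionisation: the C–O σ-bond cleaves heterolytically; both bonding electrons depart with TsO⁻, leaving a tertiary carbocation at the α-carbon.
(No 1,2-shift: no single shift to an adjacent carbon would give a more stable cation.)
Step 2: Nucleophilic capture: the oxygen of CH3OH bonds to the cationic carbon, producing an oxonium-ion intermediate.
Step 3: A second solvent molecule removes the proton on oxygen, giving the neutral ether product.
Total: 3 elementary steps.

3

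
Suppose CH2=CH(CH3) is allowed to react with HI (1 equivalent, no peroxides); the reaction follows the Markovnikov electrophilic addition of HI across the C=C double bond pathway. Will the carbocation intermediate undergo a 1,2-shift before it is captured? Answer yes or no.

The first-formed carbocation is secondary.
No single 1,2-shift to an adjacent carbon would produce a more-substituted cation than the one already present, so no rearrangement occurs.

no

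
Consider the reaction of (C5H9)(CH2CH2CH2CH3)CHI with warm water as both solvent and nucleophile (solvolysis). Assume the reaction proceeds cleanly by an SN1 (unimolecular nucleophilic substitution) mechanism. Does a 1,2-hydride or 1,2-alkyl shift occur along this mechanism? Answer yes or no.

yes

The first-formed carbocation is secondary.
The adjacent cyclopentyl carbon already bears 2 other carbon substituents and has a hydrogen to migrate; after a 1,2-hydride shift from that carbon the positive charge sits on a tertiary centre.
Tertiary is more stable than secondary, so the shift occurs.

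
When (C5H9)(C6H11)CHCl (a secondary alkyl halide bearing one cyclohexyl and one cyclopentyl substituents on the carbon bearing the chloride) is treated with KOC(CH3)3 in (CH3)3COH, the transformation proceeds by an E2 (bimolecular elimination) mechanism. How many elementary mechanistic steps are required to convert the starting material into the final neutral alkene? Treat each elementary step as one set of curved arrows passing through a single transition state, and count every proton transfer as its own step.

Step 1: The strong base (CH3)3CO⁻ removes a β-hydrogen; in the same concerted event the electrons of the breaking C–H bond form the new π(C=C) bond and the C–Cl σ-bond breaks, expelling Cl⁻. Anti-periplanar geometry; one transition state.
Total: 1 elementary step.

1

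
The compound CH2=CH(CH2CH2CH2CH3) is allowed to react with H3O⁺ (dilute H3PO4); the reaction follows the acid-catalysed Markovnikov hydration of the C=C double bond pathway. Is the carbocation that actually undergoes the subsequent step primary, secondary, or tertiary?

secondary

Step 1: Protonation of the alkene by H3O⁺: the π bond acts as the nucleophile and picks up H⁺, giving the more stable (Markovnikov) secondary carbocation. H2O is released.
No single 1,2-shift to an adjacent carbon would give a more-substituted cation, so no rearrangement occurs.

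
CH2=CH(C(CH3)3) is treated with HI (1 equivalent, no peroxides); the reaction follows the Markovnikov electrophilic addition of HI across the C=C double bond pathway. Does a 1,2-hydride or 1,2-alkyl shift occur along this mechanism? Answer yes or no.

yes

The first-formed carbocation is secondary.
The adjacent tert-butyl carbon has no hydrogen but bears methyl groups; migration of one methyl with its bonding pair (a 1,2-methyl shift) places the charge on a tertiary centre.
Tertiary is more stable than secondary, so the shift occurs.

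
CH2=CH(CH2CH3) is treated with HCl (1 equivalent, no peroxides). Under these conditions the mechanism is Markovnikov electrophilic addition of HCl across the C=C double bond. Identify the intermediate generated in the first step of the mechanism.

secondary carbocation

Step 1: The π electrons of the C=C bond attack a proton of HCl; Markovnikov addition places the new C–H on the less-substituted alkene carbon, so the positive charge ends up on the more-substituted carbon — a secondary carbocation. The H–Cl bond breaks heterolytically, releasing Cl⁻.
After step 1 the species present is a secondary carbocation.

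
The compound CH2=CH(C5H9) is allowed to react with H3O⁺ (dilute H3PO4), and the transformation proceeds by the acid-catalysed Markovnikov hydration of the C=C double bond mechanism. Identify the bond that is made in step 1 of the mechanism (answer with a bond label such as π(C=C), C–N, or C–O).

Step 1: Protonation of the alkene by H3O⁺: the π bond acts as the nucleophile and picks up H⁺, giving the more stable (Markovnikov) secondary carbocation. H2O is released.
The bond formed in this step is the C–H bond.

C–H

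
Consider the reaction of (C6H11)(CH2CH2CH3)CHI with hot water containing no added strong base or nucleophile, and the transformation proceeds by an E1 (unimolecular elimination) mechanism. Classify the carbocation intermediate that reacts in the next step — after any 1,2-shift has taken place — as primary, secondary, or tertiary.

tertiary

Step 1: Rate-determining heterolysis of the C–I bond gives I⁻ and a secondary carbocation.
Step 2: A hydride (H with its bonding pair) migrates from the adjacent cyclohexyl carbon to the cationic centre — a 1,2-hydride shift — upgrading the secondary cation to a tertiary one.
The cation rearranges from secondary to tertiary via a 1,2-hydride shift from the adjacent cyclohexyl carbon; the tertiary cation is what reacts next.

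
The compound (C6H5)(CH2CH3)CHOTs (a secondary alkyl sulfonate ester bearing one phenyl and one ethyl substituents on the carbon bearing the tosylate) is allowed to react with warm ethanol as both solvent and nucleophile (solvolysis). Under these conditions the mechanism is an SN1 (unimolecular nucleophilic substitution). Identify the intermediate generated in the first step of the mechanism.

Step 1: Ionisation: the C–O σ-bond cleaves heterolytically; both bonding electrons depart with TsO⁻, leaving a secondary carbocation at the α-carbon.
After step 1 the species present is a secondary carbocation.

secondary carbocation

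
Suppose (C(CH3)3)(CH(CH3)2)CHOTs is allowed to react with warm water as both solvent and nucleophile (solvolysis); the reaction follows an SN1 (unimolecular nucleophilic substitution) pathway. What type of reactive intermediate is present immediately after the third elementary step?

Step 1: The C–O bond breaks with both electrons going to the tosylate; TsO⁻ leaves and a secondary carbocation remains.
Step 2: A 1,2-hydride shift from the adjacent isopropyl carbon moves the positive charge from the secondary centre to an adjacent carbon, generating a more stable tertiary carbocation.
Step 3: H2O donates an oxygen lone pair into the empty p orbital of the cation, giving a protonated alcohol (an oxonium ion).
After step 3 the species present is an oxonium ion.

oxonium ion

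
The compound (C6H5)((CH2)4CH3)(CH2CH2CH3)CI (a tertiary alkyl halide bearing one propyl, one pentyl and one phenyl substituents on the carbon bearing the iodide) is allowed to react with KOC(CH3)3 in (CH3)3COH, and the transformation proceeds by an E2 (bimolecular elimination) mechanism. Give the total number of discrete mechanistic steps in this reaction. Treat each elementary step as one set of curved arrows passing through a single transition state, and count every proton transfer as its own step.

Step 1: Concerted anti-periplanar elimination: (CH3)3CO⁻ abstracts a β-H while I⁻ leaves, and the C–H electrons become the new C=C π bond — all in a single transition state.
Total: 1 elementary step.

1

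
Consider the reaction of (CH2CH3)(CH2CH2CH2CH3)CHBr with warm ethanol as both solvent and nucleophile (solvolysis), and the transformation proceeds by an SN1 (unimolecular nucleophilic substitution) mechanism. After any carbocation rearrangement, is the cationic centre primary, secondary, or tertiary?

secondary

Step 1: Rate-determining heterolysis of the C–Br bond gives Br⁻ and a secondary carbocation.
No single 1,2-shift to an adjacent carbon would give a more-substituted cation, so no rearrangement occurs.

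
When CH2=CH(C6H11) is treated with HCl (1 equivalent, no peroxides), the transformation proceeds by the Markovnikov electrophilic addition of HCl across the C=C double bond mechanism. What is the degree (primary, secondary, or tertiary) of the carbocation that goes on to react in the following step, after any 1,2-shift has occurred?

Step 1: Electrophilic addition begins with the π(C=C) electrons forming a bond to the proton of HCl. Following Markovnikov's rule, the resulting cation is secondary. The H–Cl bond breaks heterolytically, releasing Cl⁻.
Step 2: Carbocation rearrangement: a 1,2-hydride shift from the adjacent cyclohexyl carbon converts the initially-formed secondary cation into the more stable tertiary cation.
The cation rearranges from secondary to tertiary via a 1,2-hydride shift from the adjacent cyclohexyl carbon; the tertiary cation is what reacts next.

tertiary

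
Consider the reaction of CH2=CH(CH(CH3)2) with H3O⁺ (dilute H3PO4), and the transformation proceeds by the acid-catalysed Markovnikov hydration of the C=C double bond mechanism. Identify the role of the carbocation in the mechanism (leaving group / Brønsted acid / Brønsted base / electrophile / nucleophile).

Step 3: Nucleophilic capture of the cation by H2O produces the protonated alcohol (an oxonium ion).
The carbocation accepts an electron pair into an empty or π* orbital — it is the electrophile.

electrophile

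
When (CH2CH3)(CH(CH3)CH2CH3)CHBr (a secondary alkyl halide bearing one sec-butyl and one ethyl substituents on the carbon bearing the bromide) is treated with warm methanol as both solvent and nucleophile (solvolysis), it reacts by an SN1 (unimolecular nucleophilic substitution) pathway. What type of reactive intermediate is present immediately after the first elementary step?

Step 1: Unassisted departure of Br⁻ (taking the C–Br bonding pair) generates a secondary carbocation.
After step 1 the species present is a secondary carbocation.

secondary carbocation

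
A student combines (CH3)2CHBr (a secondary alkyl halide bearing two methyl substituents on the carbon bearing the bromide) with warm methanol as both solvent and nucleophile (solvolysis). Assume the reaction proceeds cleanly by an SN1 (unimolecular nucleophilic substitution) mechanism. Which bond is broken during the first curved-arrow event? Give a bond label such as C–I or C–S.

Step 1: Rate-determining heterolysis of the C–Br bond gives Br⁻ and a secondary carbocation.
The bond broken in this step is the C–Br bond.

C–Br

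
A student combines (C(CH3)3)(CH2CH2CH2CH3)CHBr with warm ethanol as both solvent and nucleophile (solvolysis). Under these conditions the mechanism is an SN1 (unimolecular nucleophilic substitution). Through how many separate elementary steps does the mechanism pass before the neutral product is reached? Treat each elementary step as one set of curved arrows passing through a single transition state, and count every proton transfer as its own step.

Step 1: Unassisted departure of Br⁻ (taking the C–Br bonding pair) generates a secondary carbocation.
Step 2: Carbocation rearrangement: a 1,2-methyl shift from the adjacent tert-butyl carbon converts the initially-formed secondary cation into the more stable tertiary cation.
Step 3: Nucleophilic capture: the oxygen of CH3CH2OH bonds to the cationic carbon, producing an oxonium-ion intermediate.
Step 4: Deprotonation of the oxonium oxygen by solvent ethanol yields the neutral ether.
Total: 4 elementary steps.

4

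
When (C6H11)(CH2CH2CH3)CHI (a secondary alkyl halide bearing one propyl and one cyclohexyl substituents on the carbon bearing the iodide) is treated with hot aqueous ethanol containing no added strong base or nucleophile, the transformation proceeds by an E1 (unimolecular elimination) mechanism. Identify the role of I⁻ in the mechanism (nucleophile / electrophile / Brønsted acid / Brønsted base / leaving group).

leaving group

Step 1: The C–I bond breaks with both electrons going to the iodide; I⁻ leaves and a secondary carbocation remains.
I⁻ departs with both electrons of the breaking σ-bond — that is the definition of a leaving group.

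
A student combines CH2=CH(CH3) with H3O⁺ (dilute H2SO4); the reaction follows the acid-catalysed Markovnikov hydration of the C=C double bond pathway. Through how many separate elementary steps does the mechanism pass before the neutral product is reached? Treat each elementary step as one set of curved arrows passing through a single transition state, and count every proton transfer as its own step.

3

Step 1: The π electrons of the C=C bond attack a proton of H3O⁺; Markovnikov addition places the new C–H on the less-substituted alkene carbon, so the positive charge ends up on the more-substituted carbon — a secondary carbocation. H2O is released.
(No 1,2-shift: no single shift to an adjacent carbon would give a more stable cation.)
Step 2: A lone pair on the oxygen of H2O attacks the carbocation, forming a C–O bond and an oxonium ion (a protonated alcohol).
Step 3: Deprotonation of the oxonium ion by a water molecule delivers the neutral alcohol and regenerates the acid catalyst.
Total: 3 elementary steps.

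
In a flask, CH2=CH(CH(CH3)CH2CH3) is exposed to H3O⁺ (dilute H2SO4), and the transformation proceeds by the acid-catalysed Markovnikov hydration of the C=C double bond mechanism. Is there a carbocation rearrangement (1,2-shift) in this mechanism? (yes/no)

yes

The first-formed carbocation is secondary.
The adjacent sec-butyl carbon already bears 2 other carbon substituents and has a hydrogen to migrate; after a 1,2-hydride shift from that carbon the positive charge sits on a tertiary centre.
Tertiary is more stable than secondary, so the shift occurs.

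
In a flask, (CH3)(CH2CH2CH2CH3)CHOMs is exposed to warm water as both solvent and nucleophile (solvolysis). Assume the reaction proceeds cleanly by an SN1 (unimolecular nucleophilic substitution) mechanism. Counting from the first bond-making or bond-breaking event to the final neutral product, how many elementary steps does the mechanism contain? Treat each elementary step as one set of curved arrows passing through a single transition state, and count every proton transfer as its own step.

Step 1: The C–O bond breaks with both electrons going to the mesylate; MsO⁻ leaves and a secondary carbocation remains.
(No 1,2-shift: no single shift to an adjacent carbon would give a more stable cation.)
Step 2: A lone pair on the oxygen of H2O attacks the carbocation, forming a new C–O σ-bond and an oxonium ion.
Step 3: Proton transfer from the O–H of the oxonium ion to a solvent molecule delivers the neutral alcohol.
Total: 3 elementary steps.

3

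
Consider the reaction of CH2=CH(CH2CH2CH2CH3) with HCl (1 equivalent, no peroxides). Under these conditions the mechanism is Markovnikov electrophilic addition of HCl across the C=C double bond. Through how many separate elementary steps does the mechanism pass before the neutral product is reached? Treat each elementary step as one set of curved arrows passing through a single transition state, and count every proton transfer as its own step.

2

Step 1: The π electrons of the C=C bond attack a proton of HCl; Markovnikov addition places the new C–H on the less-substituted alkene carbon, so the positive charge ends up on the more-substituted carbon — a secondary carbocation. The H–Cl bond breaks heterolytically, releasing Cl⁻.
(No 1,2-shift: no single shift to an adjacent carbon would give a more stable cation.)
Step 2: Nucleophilic attack by Cl⁻ on the carbocation completes the addition, giving R–Cl.
Total: 2 elementary steps.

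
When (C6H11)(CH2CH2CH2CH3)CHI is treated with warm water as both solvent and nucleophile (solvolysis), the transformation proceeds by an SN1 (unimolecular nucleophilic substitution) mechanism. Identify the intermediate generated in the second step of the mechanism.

tertiary carbocation

Step 1: Rate-determining heterolysis of the C–I bond gives I⁻ and a secondary carbocation.
Step 2: Carbocation rearrangement: a 1,2-hydride shift from the adjacent cyclohexyl carbon converts the initially-formed secondary cation into the more stable tertiary cation.
After step 2 the species present is a tertiary carbocation.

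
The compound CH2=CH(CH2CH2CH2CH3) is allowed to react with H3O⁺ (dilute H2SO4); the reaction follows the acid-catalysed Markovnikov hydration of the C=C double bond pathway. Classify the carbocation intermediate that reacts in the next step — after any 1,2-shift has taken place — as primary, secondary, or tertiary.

secondary

Step 1: The π electrons of the C=C bond attack a proton of H3O⁺; Markovnikov addition places the new C–H on the less-substituted alkene carbon, so the positive charge ends up on the more-substituted carbon — a secondary carbocation. H2O is released.
No single 1,2-shift to an adjacent carbon would give a more-substituted cation, so no rearrangement occurs.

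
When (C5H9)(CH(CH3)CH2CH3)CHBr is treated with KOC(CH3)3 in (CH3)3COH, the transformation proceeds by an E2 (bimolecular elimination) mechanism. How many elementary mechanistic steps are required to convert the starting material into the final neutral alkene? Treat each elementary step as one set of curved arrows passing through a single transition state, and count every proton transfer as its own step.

1

Step 1: The strong base (CH3)3CO⁻ removes a β-hydrogen; in the same concerted event the electrons of the breaking C–H bond form the new π(C=C) bond and the C–Br σ-bond breaks, expelling Br⁻. Anti-periplanar geometry; one transition state.
Total: 1 elementary step.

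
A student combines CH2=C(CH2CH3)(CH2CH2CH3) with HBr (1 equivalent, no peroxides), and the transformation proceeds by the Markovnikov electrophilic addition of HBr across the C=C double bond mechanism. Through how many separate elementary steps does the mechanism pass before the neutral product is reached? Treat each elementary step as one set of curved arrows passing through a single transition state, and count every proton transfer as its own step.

2

Step 1: The π electrons of the C=C bond attack a proton of HBr; Markovnikov addition places the new C–H on the less-substituted alkene carbon, so the positive charge ends up on the more-substituted carbon — a tertiary carbocation. The H–Br bond breaks heterolytically, releasing Br⁻.
(No 1,2-shift: no single shift to an adjacent carbon would give a more stable cation.)
Step 2: Br⁻ captures the cation: a lone pair on Br⁻ fills the empty p orbital, producing the alkyl halide product.
Total: 2 elementary steps.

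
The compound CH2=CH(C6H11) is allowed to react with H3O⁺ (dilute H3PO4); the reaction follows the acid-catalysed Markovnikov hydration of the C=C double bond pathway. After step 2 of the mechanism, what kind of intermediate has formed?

Step 1: The π electrons of the C=C bond attack a proton of H3O⁺; Markovnikov addition places the new C–H on the less-substituted alkene carbon, so the positive charge ends up on the more-substituted carbon — a secondary carbocation. H2O is released.
Step 2: A 1,2-hydride shift from the adjacent cyclohexyl carbon moves the positive charge from the secondary centre to an adjacent carbon, generating a more stable tertiary carbocation.
After step 2 the species present is a tertiary carbocation.

tertiary carbocation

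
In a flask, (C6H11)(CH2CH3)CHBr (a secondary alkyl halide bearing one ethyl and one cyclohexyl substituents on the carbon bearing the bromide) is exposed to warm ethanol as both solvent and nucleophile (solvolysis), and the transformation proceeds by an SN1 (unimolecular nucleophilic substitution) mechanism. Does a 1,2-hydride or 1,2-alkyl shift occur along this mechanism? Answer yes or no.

The first-formed carbocation is secondary.
The adjacent cyclohexyl carbon already bears 2 other carbon substituents and has a hydrogen to migrate; after a 1,2-hydride shift from that carbon the positive charge sits on a tertiary centre.
Tertiary is more stable than secondary, so the shift occurs.

yes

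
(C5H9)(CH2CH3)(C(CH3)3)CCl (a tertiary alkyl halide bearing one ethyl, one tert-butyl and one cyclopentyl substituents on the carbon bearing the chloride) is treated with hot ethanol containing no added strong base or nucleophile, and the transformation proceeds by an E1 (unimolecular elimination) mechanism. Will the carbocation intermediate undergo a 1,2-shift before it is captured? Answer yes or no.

The first-formed carbocation is tertiary.
No single 1,2-shift to an adjacent carbon would produce a more-substituted cation than the one already present, so no rearrangement occurs.

no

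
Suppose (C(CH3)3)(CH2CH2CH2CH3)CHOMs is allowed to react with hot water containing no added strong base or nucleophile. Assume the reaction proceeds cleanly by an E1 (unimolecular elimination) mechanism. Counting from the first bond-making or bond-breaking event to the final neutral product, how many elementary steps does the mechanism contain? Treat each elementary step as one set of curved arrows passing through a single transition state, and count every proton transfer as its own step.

3

Step 1: The C–O bond breaks with both electrons going to the mesylate; MsO⁻ leaves and a secondary carbocation remains.
Step 2: Carbocation rearrangement: a 1,2-methyl shift from the adjacent tert-butyl carbon converts the initially-formed secondary cation into the more stable tertiary cation.
Step 3: A water molecule (solvent) deprotonates a β-carbon; as the C–H bond breaks, those electrons form the new alkene π bond.
Total: 3 elementary steps.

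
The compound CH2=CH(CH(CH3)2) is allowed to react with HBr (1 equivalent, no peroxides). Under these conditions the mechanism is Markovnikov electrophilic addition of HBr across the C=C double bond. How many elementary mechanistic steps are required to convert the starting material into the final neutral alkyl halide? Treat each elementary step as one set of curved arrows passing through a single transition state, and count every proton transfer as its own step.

Step 1: Protonation of the alkene by HBr: the π bond acts as the nucleophile and picks up H⁺, giving the more stable (Markovnikov) secondary carbocation. The H–Br bond breaks heterolytically, releasing Br⁻.
Step 2: Carbocation rearrangement: a 1,2-hydride shift from the adjacent isopropyl carbon converts the initially-formed secondary cation into the more stable tertiary cation.
Step 3: The Br⁻ anion donates a lone pair to the carbocation, forming the new C–Br σ-bond and giving the neutral alkyl halide.
Total: 3 elementary steps.

3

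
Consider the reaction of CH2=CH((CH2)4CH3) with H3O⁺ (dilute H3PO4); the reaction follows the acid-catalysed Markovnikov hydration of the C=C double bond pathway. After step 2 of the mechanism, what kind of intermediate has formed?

oxonium ion

Step 1: Electrophilic addition begins with the π(C=C) electrons forming a bond to the proton of H3O⁺. Following Markovnikov's rule, the resulting cation is secondary. H2O is released.
Step 2: A lone pair on the oxygen of H2O attacks the carbocation, forming a C–O bond and an oxonium ion (a protonated alcohol).
After step 2 the species present is an oxonium ion.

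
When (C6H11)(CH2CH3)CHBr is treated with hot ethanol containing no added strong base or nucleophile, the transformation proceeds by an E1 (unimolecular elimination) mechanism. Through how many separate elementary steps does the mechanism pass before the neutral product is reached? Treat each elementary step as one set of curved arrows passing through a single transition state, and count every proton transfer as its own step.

3

Step 1: Rate-determining heterolysis of the C–Br bond gives Br⁻ and a secondary carbocation.
Step 2: A hydride (H with its bonding pair) migrates from the adjacent cyclohexyl carbon to the cationic centre — a 1,2-hydride shift — upgrading the secondary cation to a tertiary one.
Step 3: A weak base (an ethanol molecule from the solvent) removes a proton from a carbon adjacent to the cationic centre; the electrons of that C–H bond become the new π(C=C) bond, giving the alkene.
Total: 3 elementary steps.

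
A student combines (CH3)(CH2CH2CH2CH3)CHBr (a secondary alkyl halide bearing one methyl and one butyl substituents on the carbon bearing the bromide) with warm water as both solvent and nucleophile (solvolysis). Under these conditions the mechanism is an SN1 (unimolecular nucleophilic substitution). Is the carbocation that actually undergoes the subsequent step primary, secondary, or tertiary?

Step 1: The C–Br bond breaks with both electrons going to the bromide; Br⁻ leaves and a secondary carbocation remains.
No single 1,2-shift to an adjacent carbon would give a more-substituted cation, so no rearrangement occurs.

secondary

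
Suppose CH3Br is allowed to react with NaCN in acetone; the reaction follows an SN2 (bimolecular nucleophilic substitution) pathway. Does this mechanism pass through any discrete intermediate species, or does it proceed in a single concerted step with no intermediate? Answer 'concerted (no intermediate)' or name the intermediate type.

concerted (no intermediate)

CN⁻ attacks the back face of the α-carbon while Br⁻ departs with the C–Br bonding pair — a single concerted displacement through a pentacoordinate transition state.
All bond changes occur in one transition state; no discrete intermediate is formed.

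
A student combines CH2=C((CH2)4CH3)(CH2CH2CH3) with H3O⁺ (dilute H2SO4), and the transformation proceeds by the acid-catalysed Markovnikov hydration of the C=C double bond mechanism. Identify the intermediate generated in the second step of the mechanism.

Step 1: Protonation of the alkene by H3O⁺: the π bond acts as the nucleophile and picks up H⁺, giving the more stable (Markovnikov) tertiary carbocation. H2O is released.
Step 2: A lone pair on the oxygen of H2O attacks the carbocation, forming a C–O bond and an oxonium ion (a protonated alcohol).
After step 2 the species present is an oxonium ion.

oxonium ion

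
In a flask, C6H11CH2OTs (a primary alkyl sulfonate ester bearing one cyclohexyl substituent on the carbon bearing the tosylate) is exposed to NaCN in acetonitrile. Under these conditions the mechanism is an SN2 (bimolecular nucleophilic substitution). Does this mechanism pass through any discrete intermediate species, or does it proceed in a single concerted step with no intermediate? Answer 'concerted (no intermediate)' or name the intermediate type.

Backside attack by CN⁻ on the carbon bearing the tosylate: the new C–C bond forms as the C–O bond breaks, with Walden inversion at carbon.
All bond changes occur in one transition state; no discrete intermediate is formed.

concerted (no intermediate)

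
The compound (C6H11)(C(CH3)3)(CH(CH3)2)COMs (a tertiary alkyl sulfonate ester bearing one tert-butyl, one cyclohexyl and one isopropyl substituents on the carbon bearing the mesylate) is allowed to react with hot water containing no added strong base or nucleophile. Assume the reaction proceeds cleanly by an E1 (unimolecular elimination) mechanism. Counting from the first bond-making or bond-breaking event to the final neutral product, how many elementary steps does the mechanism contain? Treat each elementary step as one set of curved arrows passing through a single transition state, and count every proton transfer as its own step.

Step 1: Rate-determining heterolysis of the C–O bond gives MsO⁻ and a tertiary carbocation.
(No 1,2-shift: no single shift to an adjacent carbon would give a more stable cation.)
Step 2: Loss of a β-proton to a water molecule of the solvent: the C–H bonding pair collapses toward the cationic carbon to form the C=C π bond, yielding the alkene.
Total: 2 elementary steps.

2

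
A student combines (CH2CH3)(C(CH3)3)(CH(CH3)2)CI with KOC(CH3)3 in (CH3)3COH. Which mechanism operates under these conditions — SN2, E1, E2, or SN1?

E2

Conditions: a strong/bulky base with a tertiary substrate bearing a β-hydrogen.
These conditions are the textbook signature of the E2 pathway.
A strong (often hindered) base removes a β-H in concert with loss of the leaving group — bimolecular elimination.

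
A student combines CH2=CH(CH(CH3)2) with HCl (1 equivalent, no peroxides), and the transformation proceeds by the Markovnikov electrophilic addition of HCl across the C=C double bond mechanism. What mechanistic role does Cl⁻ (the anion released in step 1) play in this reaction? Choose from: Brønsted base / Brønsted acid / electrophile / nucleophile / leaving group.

Step 3: Nucleophilic attack by Cl⁻ on the carbocation completes the addition, giving R–Cl.
Cl⁻ (the anion released in step 1) donates an electron pair to form a new σ-bond to carbon — it is the nucleophile.

nucleophile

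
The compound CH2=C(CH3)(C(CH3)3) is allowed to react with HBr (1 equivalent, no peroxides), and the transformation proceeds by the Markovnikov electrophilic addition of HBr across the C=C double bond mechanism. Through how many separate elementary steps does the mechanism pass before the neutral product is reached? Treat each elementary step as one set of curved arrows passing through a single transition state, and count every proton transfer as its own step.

2

Step 1: Protonation of the alkene by HBr: the π bond acts as the nucleophile and picks up H⁺, giving the more stable (Markovnikov) tertiary carbocation. The H–Br bond breaks heterolytically, releasing Br⁻.
(No 1,2-shift: no single shift to an adjacent carbon would give a more stable cation.)
Step 2: Br⁻ captures the cation: a lone pair on Br⁻ fills the empty p orbital, producing the alkyl halide product.
Total: 2 elementary steps.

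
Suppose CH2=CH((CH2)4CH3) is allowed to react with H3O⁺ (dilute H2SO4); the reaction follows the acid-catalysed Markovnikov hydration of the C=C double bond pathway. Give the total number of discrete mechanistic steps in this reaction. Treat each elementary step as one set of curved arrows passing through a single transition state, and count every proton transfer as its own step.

Step 1: Protonation of the alkene by H3O⁺: the π bond acts as the nucleophile and picks up H⁺, giving the more stable (Markovnikov) secondary carbocation. H2O is released.
(No 1,2-shift: no single shift to an adjacent carbon would give a more stable cation.)
Step 2: Water acts as the nucleophile: an oxygen lone pair bonds to the cationic carbon, giving an oxonium-ion intermediate.
Step 3: Proton transfer from the O–H of the oxonium ion to H2O completes the catalytic cycle and yields the alcohol.
Total: 3 elementary steps.

3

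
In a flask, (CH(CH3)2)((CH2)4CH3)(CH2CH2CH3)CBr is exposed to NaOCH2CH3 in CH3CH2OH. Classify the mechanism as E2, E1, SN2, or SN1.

E2

Conditions: a strong base with a tertiary substrate bearing a β-hydrogen.
These conditions are the textbook signature of the E2 pathway.
A strong (often hindered) base removes a β-H in concert with loss of the leaving group — bimolecular elimination.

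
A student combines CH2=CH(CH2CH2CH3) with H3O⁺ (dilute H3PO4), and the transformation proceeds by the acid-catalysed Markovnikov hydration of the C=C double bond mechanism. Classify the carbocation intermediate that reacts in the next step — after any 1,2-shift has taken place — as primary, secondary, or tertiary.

Step 1: Protonation of the alkene by H3O⁺: the π bond acts as the nucleophile and picks up H⁺, giving the more stable (Markovnikov) secondary carbocation. H2O is released.
No single 1,2-shift to an adjacent carbon would give a more-substituted cation, so no rearrangement occurs.

secondary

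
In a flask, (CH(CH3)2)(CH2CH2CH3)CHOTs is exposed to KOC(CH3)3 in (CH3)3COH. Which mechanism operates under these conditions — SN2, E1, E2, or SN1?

E2

Conditions: a strong/bulky base with a secondary substrate bearing a β-hydrogen.
These conditions are the textbook signature of the E2 pathway.
A strong (often hindered) base removes a β-H in concert with loss of the leaving group — bimolecular elimination.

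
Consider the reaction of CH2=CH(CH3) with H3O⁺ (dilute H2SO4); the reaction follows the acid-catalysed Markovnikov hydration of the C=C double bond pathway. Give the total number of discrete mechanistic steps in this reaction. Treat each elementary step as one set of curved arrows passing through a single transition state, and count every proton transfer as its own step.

3

Step 1: Protonation of the alkene by H3O⁺: the π bond acts as the nucleophile and picks up H⁺, giving the more stable (Markovnikov) secondary carbocation. H2O is released.
(No 1,2-shift: no single shift to an adjacent carbon would give a more stable cation.)
Step 2: A lone pair on the oxygen of H2O attacks the carbocation, forming a C–O bond and an oxonium ion (a protonated alcohol).
Step 3: Proton transfer from the O–H of the oxonium ion to H2O completes the catalytic cycle and yields the alcohol.
Total: 3 elementary steps.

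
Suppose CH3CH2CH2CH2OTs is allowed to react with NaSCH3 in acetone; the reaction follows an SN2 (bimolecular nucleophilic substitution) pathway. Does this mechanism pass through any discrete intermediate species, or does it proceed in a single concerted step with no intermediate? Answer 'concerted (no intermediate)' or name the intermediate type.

Backside attack by CH3S⁻ on the carbon bearing the tosylate: the new C–S bond forms as the C–O bond breaks, with Walden inversion at carbon.
All bond changes occur in one transition state; no discrete intermediate is formed.

concerted (no intermediate)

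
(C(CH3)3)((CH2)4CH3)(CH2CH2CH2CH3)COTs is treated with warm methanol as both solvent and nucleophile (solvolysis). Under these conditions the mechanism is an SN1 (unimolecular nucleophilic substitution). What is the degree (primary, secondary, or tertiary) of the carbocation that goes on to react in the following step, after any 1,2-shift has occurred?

Step 1: Ionisation: the C–O σ-bond cleaves heterolytically; both bonding electrons depart with TsO⁻, leaving a tertiary carbocation at the α-carbon.
No single 1,2-shift to an adjacent carbon would give a more-substituted cation, so no rearrangement occurs.

tertiary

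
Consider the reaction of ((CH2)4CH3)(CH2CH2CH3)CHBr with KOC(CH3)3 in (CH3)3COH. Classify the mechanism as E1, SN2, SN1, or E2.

Conditions: a strong/bulky base with a secondary substrate bearing a β-hydrogen.
These conditions are the textbook signature of the E2 pathway.
A strong (often hindered) base removes a β-H in concert with loss of the leaving group — bimolecular elimination.

E2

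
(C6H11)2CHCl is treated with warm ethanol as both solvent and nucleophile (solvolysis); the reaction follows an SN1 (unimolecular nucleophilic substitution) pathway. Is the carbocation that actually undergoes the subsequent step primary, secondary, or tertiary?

Step 1: The C–Cl bond breaks with both electrons going to the chloride; Cl⁻ leaves and a secondary carbocation remains.
Step 2: A hydride (H with its bonding pair) migrates from the adjacent cyclohexyl carbon to the cationic centre — a 1,2-hydride shift — upgrading the secondary cation to a tertiary one.
The cation rearranges from secondary to tertiary via a 1,2-hydride shift from the adjacent cyclohexyl carbon; the tertiary cation is what reacts next.

tertiary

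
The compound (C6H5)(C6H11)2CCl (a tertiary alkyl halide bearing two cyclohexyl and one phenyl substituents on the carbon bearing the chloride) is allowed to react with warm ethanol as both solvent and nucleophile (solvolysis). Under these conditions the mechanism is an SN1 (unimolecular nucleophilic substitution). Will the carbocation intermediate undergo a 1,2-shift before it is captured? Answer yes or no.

no

The first-formed carbocation is tertiary.
No single 1,2-shift to an adjacent carbon would produce a more-substituted cation than the one already present, so no rearrangement occurs.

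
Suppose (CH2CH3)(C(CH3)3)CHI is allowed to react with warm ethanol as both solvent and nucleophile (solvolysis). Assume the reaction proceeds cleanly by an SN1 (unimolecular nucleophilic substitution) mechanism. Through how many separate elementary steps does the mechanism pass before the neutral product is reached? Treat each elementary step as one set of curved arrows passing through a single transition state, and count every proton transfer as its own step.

4

Step 1: Unassisted departure of I⁻ (taking the C–I bonding pair) generates a secondary carbocation.
Step 2: Carbocation rearrangement: a 1,2-methyl shift from the adjacent tert-butyl carbon converts the initially-formed secondary cation into the more stable tertiary cation.
Step 3: Nucleophilic capture: the oxygen of CH3CH2OH bonds to the cationic carbon, producing an oxonium-ion intermediate.
Step 4: A second solvent molecule removes the proton on oxygen, giving the neutral ether product.
Total: 4 elementary steps.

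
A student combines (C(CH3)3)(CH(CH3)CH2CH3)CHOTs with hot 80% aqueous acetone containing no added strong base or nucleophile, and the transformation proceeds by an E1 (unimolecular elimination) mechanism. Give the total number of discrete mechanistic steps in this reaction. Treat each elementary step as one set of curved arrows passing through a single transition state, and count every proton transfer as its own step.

Step 1: Ionisation: the C–O σ-bond cleaves heterolytically; both bonding electrons depart with TsO⁻, leaving a secondary carbocation at the α-carbon.
Step 2: A 1,2-hydride shift from the adjacent sec-butyl carbon moves the positive charge from the secondary centre to an adjacent carbon, generating a more stable tertiary carbocation.
Step 3: A water molecule (solvent) deprotonates a β-carbon; as the C–H bond breaks, those electrons form the new alkene π bond.
Total: 3 elementary steps.

3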